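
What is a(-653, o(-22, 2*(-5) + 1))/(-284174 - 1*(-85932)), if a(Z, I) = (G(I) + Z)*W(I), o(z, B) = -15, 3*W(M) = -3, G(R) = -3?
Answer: -328/99121 ≈ -0.0033091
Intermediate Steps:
W(M) = -1 (W(M) = (⅓)*(-3) = -1)
a(Z, I) = 3 - Z (a(Z, I) = (-3 + Z)*(-1) = 3 - Z)
a(-653, o(-22, 2*(-5) + 1))/(-284174 - 1*(-85932)) = (3 - 1*(-653))/(-284174 - 1*(-85932)) = (3 + 653)/(-284174 + 85932) = 656/(-198242) = 656*(-1/198242) = -328/99121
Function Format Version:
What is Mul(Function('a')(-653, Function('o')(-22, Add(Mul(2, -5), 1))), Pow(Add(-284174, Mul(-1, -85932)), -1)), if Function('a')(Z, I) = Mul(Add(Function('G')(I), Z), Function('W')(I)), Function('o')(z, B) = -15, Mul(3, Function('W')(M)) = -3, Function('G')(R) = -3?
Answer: Rational(-328, 99121) ≈ -0.0033091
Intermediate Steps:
Function('W')(M) = -1 (Function('W')(M) = Mul(Rational(1, 3), -3) = -1)
Function('a')(Z, I) = Add(3, Mul(-1, Z)) (Function('a')(Z, I) = Mul(Add(-3, Z), -1) = Add(3, Mul(-1, Z)))
Mul(Function('a')(-653, Function('o')(-22, Add(Mul(2, -5), 1))), Pow(Add(-284174, Mul(-1, -85932)), -1)) = Mul(Add(3, Mul(-1, -653)), Pow(Add(-284174, Mul(-1, -85932)), -1)) = Mul(Add(3, 653), Pow(Add(-284174, 85932), -1)) = Mul(656, Pow(-198242, -1)) = Mul(656, Rational(-1, 198242)) = Rational(-328, 99121)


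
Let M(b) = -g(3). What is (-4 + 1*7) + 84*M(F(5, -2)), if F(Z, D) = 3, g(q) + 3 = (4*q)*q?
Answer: -2769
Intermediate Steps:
g(q) = -3 + 4*q² (g(q) = -3 + (4*q)*q = -3 + 4*q²)
M(b) = -33 (M(b) = -(-3 + 4*3²) = -(-3 + 4*9) = -(-3 + 36) = -1*33 = -33)
(-4 + 1*7) + 84*M(F(5, -2)) = (-4 + 1*7) + 84*(-33) = (-4 + 7) - 2772 = 3 - 2772 = -2769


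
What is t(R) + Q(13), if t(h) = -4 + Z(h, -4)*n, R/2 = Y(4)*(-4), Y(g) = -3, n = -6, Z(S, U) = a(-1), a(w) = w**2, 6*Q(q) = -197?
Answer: -257/6 ≈ -42.833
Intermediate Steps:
Q(q) = -197/6 (Q(q) = (1/6)*(-197) = -197/6)
Z(S, U) = 1 (Z(S, U) = (-1)**2 = 1)
R = 24 (R = 2*(-3*(-4)) = 2*12 = 24)
t(h) = -10 (t(h) = -4 + 1*(-6) = -4 - 6 = -10)
t(R) + Q(13) = -10 - 197/6 = -257/6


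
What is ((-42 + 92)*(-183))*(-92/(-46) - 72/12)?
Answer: 36600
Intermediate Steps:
((-42 + 92)*(-183))*(-92/(-46) - 72/12) = (50*(-183))*(-92*(-1/46) - 72*1/12) = -9150*(2 - 6) = -9150*(-4) = 36600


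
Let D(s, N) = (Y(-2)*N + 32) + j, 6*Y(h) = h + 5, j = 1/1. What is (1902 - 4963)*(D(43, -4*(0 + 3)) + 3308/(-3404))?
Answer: -67801150/851 ≈ -79672.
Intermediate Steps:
j = 1
Y(h) = ⅚ + h/6 (Y(h) = (h + 5)/6 = (5 + h)/6 = ⅚ + h/6)
D(s, N) = 33 + N/2 (D(s, N) = ((⅚ + (⅙)*(-2))*N + 32) + 1 = ((⅚ - ⅓)*N + 32) + 1 = (N/2 + 32) + 1 = (32 + N/2) + 1 = 33 + N/2)
(1902 - 4963)*(D(43, -4*(0 + 3)) + 3308/(-3404)) = (1902 - 4963)*((33 + (-4*(0 + 3))/2) + 3308/(-3404)) = -3061*((33 + (-4*3)/2) + 3308*(-1/3404)) = -3061*((33 + (½)*(-12)) - 827/851) = -3061*((33 - 6) - 827/851) = -3061*(27 - 827/851) = -3061*22150/851 = -67801150/851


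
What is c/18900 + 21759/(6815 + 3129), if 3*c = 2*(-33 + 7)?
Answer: 308304553/140956200 ≈ 2.1872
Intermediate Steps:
c = -52/3 (c = (2*(-33 + 7))/3 = (2*(-26))/3 = (⅓)*(-52) = -52/3 ≈ -17.333)
c/18900 + 21759/(6815 + 3129) = -52/3/18900 + 21759/(6815 + 3129) = -52/3*1/18900 + 21759/9944 = -13/14175 + 21759*(1/9944) = -13/14175 + 21759/9944 = 308304553/140956200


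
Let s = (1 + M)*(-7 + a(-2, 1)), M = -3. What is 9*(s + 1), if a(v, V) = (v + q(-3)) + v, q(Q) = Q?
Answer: 261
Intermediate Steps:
a(v, V) = -3 + 2*v (a(v, V) = (v - 3) + v = (-3 + v) + v = -3 + 2*v)
s = 28 (s = (1 - 3)*(-7 + (-3 + 2*(-2))) = -2*(-7 + (-3 - 4)) = -2*(-7 - 7) = -2*(-14) = 28)
9*(s + 1) = 9*(28 + 1) = 9*29 = 261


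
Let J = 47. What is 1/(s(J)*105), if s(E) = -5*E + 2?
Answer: -1/24465 ≈ -4.0875e-5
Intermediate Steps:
s(E) = 2 - 5*E
1/(s(J)*105) = 1/((2 - 5*47)*105) = 1/((2 - 235)*105) = 1/(-233*105) = 1/(-24465) = -1/24465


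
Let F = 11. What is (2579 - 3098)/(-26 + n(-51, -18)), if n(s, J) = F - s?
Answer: -173/12 ≈ -14.417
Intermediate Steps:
n(s, J) = 11 - s
(2579 - 3098)/(-26 + n(-51, -18)) = (2579 - 3098)/(-26 + (11 - 1*(-51))) = -519/(-26 + (11 + 51)) = -519/(-26 + 62) = -519/36 = -519*1/36 = -173/12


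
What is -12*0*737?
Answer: 0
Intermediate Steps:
-12*0*737 = 0*737 = 0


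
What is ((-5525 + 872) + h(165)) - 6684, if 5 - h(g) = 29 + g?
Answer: -11526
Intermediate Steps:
h(g) = -24 - g (h(g) = 5 - (29 + g) = 5 + (-29 - g) = -24 - g)
((-5525 + 872) + h(165)) - 6684 = ((-5525 + 872) + (-24 - 1*165)) - 6684 = (-4653 + (-24 - 165)) - 6684 = (-4653 - 189) - 6684 = -4842 - 6684 = -11526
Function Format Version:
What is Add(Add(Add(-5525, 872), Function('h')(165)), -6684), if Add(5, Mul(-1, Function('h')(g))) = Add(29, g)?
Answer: -11526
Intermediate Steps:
Function('h')(g) = Add(-24, Mul(-1, g)) (Function('h')(g) = Add(5, Mul(-1, Add(29, g))) = Add(5, Add(-29, Mul(-1, g))) = Add(-24, Mul(-1, g)))
Add(Add(Add(-5525, 872), Function('h')(165)), -6684) = Add(Add(Add(-5525, 872), Add(-24, Mul(-1, 165))), -6684) = Add(Add(-4653, Add(-24, -165)), -6684) = Add(Add(-4653, -189), -6684) = Add(-4842, -6684) = -11526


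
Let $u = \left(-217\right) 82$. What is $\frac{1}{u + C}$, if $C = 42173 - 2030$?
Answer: $\frac{1}{22349} \approx 4.4745 \cdot 10^{-5}$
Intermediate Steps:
$u = -17794$
$C = 40143$ ($C = 42173 - 2030 = 40143$)
$\frac{1}{u + C} = \frac{1}{-17794 + 40143} = \frac{1}{22349}$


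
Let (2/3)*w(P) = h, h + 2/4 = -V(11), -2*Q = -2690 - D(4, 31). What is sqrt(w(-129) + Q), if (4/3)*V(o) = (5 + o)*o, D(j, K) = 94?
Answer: sqrt(4773)/2 ≈ 34.543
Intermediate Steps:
V(o) = 3*o*(5 + o)/4 (V(o) = 3*((5 + o)*o)/4 = 3*(o*(5 + o))/4 = 3*o*(5 + o)/4)
Q = 1392 (Q = -(-2690 - 1*94)/2 = -(-2690 - 94)/2 = -1/2*(-2784) = 1392)
h = -265/2 (h = -1/2 - 3*11*(5 + 11)/4 = -1/2 - 3*11*16/4 = -1/2 - 1*132 = -1/2 - 132 = -265/2 ≈ -132.50)
w(P) = -795/4 (w(P) = (3/2)*(-265/2) = -795/4)
sqrt(w(-129) + Q) = sqrt(-795/4 + 1392) = sqrt(4773/4) = sqrt(4773)/2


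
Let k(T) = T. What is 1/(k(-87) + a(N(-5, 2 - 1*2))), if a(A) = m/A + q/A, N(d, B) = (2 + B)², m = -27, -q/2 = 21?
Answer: -4/417 ≈ -0.0095923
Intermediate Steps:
q = -42 (q = -2*21 = -42)
a(A) = -69/A (a(A) = -27/A - 42/A = -69/A)
1/(k(-87) + a(N(-5, 2 - 1*2))) = 1/(-87 - 69/(2 + (2 - 1*2))²) = 1/(-87 - 69/(2 + (2 - 2))²) = 1/(-87 - 69/(2 + 0)²) = 1/(-87 - 69/(2²)) = 1/(-87 - 69/4) = 1/(-417/4) = -4/417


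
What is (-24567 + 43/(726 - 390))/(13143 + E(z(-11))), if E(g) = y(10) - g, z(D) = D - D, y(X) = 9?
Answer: -8254469/4419072 ≈ -1.8679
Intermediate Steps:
z(D) = 0
E(g) = 9 - g
(-24567 + 43/(726 - 390))/(13143 + E(z(-11))) = (-24567 + 43/(726 - 390))/(13143 + (9 - 1*0)) = (-24567 + 43/336)/(13143 + (9 + 0)) = (-24567 + 43*(1/336))/(13143 + 9) = (-24567 + 43/336)/13152 = -8254469/336*1/13152 = -8254469/4419072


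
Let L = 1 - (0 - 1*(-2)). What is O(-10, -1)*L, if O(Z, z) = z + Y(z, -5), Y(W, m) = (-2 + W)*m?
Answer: -14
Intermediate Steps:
Y(W, m) = m*(-2 + W)
O(Z, z) = 10 - 4*z (O(Z, z) = z - 5*(-2 + z) = z + (10 - 5*z) = 10 - 4*z)
L = -1 (L = 1 - (0 + 2) = 1 - 1*2 = 1 - 2 = -1)
O(-10, -1)*L = (10 - 4*(-1))*(-1) = (10 + 4)*(-1) = 14*(-1) = -14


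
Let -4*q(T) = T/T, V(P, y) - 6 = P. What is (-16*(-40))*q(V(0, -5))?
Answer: -160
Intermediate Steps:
V(P, y) = 6 + P
q(T) = -1/4 (q(T) = -T/(4*T) = -1/4*1 = -1/4)
(-16*(-40))*q(V(0, -5)) = -16*(-40)*(-1/4) = 640*(-1/4) = -160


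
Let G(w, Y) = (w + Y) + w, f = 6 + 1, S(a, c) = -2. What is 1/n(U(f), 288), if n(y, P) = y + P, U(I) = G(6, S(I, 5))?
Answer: 1/298 ≈ 0.0033557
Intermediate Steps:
f = 7
G(w, Y) = Y + 2*w (G(w, Y) = (Y + w) + w = Y + 2*w)
U(I) = 10 (U(I) = -2 + 2*6 = -2 + 12 = 10)
n(y, P) = P + y
1/n(U(f), 288) = 1/(288 + 10) = 1/298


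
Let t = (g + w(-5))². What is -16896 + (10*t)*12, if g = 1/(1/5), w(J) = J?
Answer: -16896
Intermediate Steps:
g = 5 (g = 1/(⅕) = 5)
t = 0 (t = (5 - 5)² = 0² = 0)
-16896 + (10*t)*12 = -16896 + (10*0)*12 = -16896 + 0*12 = -16896 + 0 = -16896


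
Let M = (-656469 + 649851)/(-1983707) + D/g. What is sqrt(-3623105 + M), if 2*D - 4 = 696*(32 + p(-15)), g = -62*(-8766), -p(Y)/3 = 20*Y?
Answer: I*sqrt(116982180177539114992391189242)/179688147474 ≈ 1903.4*I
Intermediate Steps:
p(Y) = -60*Y
g = 543492
D = 324338 (D = 2 + (696*(32 - 60*(-15)))/2 = 2 + (696*(32 + 900))/2 = 2 + (696*932)/2 = 2 + (1/2)*648672 = 2 + 324336 = 324338)
M = 323494195511/539064442422 (M = (-656469 + 649851)/(-1983707) + 324338/543492 = -6618*(-1/1983707) + 324338*(1/543492) = 6618/1983707 + 162169/271746 = 323494195511/539064442422 ≈ 0.60010)
sqrt(-3623105 + M) = sqrt(-3623105 + 323494195511/539064442422) = sqrt(-1953086753167164799/539064442422) = I*sqrt(116982180177539114992391189242)/179688147474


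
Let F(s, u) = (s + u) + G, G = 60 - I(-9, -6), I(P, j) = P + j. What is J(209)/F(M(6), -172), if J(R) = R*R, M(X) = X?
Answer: -43681/91 ≈ -480.01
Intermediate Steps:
G = 75 (G = 60 - (-9 - 6) = 60 - 1*(-15) = 60 + 15 = 75)
J(R) = R**2
F(s, u) = 75 + s + u (F(s, u) = (s + u) + 75 = 75 + s + u)
J(209)/F(M(6), -172) = 209**2/(75 + 6 - 172) = 43681/(-91) = 43681*(-1/91) = -43681/91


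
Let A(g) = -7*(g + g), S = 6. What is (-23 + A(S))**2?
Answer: 11449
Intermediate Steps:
A(g) = -14*g
(-23 + A(S))**2 = (-23 - 14*6)**2 = (-23 - 84)**2 = (-107)**2 = 11449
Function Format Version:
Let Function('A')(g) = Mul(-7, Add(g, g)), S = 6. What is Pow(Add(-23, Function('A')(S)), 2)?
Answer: 11449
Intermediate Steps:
Function('A')(g) = Mul(-14, g) (Function('A')(g) = Mul(-7, Mul(2, g)) = Mul(-14, g))
Pow(Add(-23, Function('A')(S)), 2) = Pow(Add(-23, Mul(-14, 6)), 2) = Pow(Add(-23, -84), 2) = Pow(-107, 2) = 11449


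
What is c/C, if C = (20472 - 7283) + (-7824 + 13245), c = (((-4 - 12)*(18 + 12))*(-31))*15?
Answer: 22320/1861 ≈ 11.994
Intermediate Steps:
c = 223200 (c = (-16*30*(-31))*15 = -480*(-31)*15 = 14880*15 = 223200)
C = 18610 (C = 13189 + 5421 = 18610)
c/C = 223200/18610 = 223200*(1/18610) = 22320/1861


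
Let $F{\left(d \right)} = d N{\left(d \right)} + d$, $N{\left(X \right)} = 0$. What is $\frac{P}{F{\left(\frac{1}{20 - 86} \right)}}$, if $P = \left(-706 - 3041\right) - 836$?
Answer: $302478$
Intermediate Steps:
$F{\left(d \right)} = d$ ($F{\left(d \right)} = d 0 + d = 0 + d = d$)
$P = -4583$ ($P = -3747 - 836 = -4583$)
$\frac{P}{F{\left(\frac{1}{20 - 86} \right)}} = - \frac{4583}{\frac{1}{20 - 86}} = - \frac{4583}{\frac{1}{-66}} = - \frac{4583}{- \frac{1}{66}} = \left(-4583\right) \left(-66\right) = 302478$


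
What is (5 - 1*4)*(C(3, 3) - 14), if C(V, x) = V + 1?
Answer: -10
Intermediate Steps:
C(V, x) = 1 + V
(5 - 1*4)*(C(3, 3) - 14) = (5 - 1*4)*((1 + 3) - 14) = (5 - 4)*(4 - 14) = 1*(-10) = -10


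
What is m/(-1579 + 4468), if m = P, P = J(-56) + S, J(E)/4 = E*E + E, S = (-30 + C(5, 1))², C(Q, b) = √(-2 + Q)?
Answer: 13223/2889 - 20*√3/963 ≈ 4.5410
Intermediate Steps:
S = (-30 + √3)² (S = (-30 + √(-2 + 5))² = (-30 + √3)² ≈ 799.08)
J(E) = 4*E + 4*E² (J(E) = 4*(E*E + E) = 4*(E² + E) = 4*(E + E²) = 4*E + 4*E²)
P = 12320 + (30 - √3)² (P = 4*(-56)*(1 - 56) + (30 - √3)² = 4*(-56)*(-55) + (30 - √3)² = 12320 + (30 - √3)² ≈ 13119.)
m = 13223 - 60*√3 ≈ 13119.
m/(-1579 + 4468) = (13223 - 60*√3)/(-1579 + 4468) = (13223 - 60*√3)/2889 = (13223 - 60*√3)*(1/2889) = 13223/2889 - 20*√3/963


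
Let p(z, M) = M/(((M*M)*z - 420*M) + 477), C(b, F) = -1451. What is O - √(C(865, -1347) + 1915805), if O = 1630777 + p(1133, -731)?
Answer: 987824430121539/605738510 - 27*√2626 ≈ 1.6294e+6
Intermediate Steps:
p(z, M) = M/(477 - 420*M + z*M²) (p(z, M) = M/((M²*z - 420*M) + 477) = M/((z*M² - 420*M) + 477) = M/((-420*M + z*M²) + 477) = M/(477 - 420*M + z*M²))
O = 987824430121539/605738510 (O = 1630777 - 731/(477 - 420*(-731) + 1133*(-731)²) = 1630777 - 731/(477 + 307020 + 1133*534361) = 1630777 - 731/(477 + 307020 + 605431013) = 1630777 - 731/605738510 = 987824430121539/605738510 ≈ 1.6308e+6)
O - √(C(865, -1347) + 1915805) = 987824430121539/605738510 - √(-1451 + 1915805) = 987824430121539/605738510 - √1914354 = 987824430121539/605738510 - 27*√2626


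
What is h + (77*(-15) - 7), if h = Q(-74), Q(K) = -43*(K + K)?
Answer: 5202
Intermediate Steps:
Q(K) = -86*K
h = 6364 (h = -86*(-74) = 6364)
h + (77*(-15) - 7) = 6364 + (77*(-15) - 7) = 6364 + (-1155 - 7) = 6364 - 1162 = 5202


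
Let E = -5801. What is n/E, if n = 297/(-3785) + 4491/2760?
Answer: -1078581/4040048440 ≈ -0.00026697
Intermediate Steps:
n = 1078581/696440 (n = 297*(-1/3785) + 4491*(1/2760) = -297/3785 + 1497/920 = 1078581/696440 ≈ 1.5487)
n/E = (1078581/696440)/(-5801) = (1078581/696440)*(-1/5801) = -1078581/4040048440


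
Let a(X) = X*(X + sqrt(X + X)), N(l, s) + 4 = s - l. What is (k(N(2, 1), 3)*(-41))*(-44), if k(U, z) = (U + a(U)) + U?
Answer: 27060 - 9020*I*sqrt(10) ≈ 27060.0 - 28524.0*I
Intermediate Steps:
N(l, s) = -4 + s - l (N(l, s) = -4 + (s - l) = -4 + s - l)
a(X) = X*(X + sqrt(2)*sqrt(X)) (a(X) = X*(X + sqrt(2*X)) = X*(X + sqrt(2)*sqrt(X)))
k(U, z) = U**2 + 2*U + sqrt(2)*U**(3/2) (k(U, z) = (U + (U**2 + sqrt(2)*U**(3/2))) + U = (U + U**2 + sqrt(2)*U**(3/2)) + U = U**2 + 2*U + sqrt(2)*U**(3/2))
(k(N(2, 1), 3)*(-41))*(-44) = (((-4 + 1 - 1*2)**2 + 2*(-4 + 1 - 1*2) + sqrt(2)*(-4 + 1 - 1*2)**(3/2))*(-41))*(-44) = (((-4 + 1 - 2)**2 + 2*(-4 + 1 - 2) + sqrt(2)*(-4 + 1 - 2)**(3/2))*(-41))*(-44) = (((-5)**2 + 2*(-5) + sqrt(2)*(-5)**(3/2))*(-41))*(-44) = ((25 - 10 + sqrt(2)*(-5*I*sqrt(5)))*(-41))*(-44) = ((25 - 10 - 5*I*sqrt(10))*(-41))*(-44) = ((15 - 5*I*sqrt(10))*(-41))*(-44) = (-615 + 205*I*sqrt(10))*(-44) = 27060 - 9020*I*sqrt(10)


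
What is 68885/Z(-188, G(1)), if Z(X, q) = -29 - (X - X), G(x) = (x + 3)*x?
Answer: -68885/29 ≈ -2375.3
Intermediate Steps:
G(x) = x*(3 + x) (G(x) = (3 + x)*x = x*(3 + x))
Z(X, q) = -29 (Z(X, q) = -29 - 1*0 = -29 + 0 = -29)
68885/Z(-188, G(1)) = 68885/(-29) = 68885*(-1/29) = -68885/29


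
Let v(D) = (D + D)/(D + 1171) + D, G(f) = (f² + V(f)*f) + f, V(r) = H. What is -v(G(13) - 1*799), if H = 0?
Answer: 171526/277 ≈ 619.23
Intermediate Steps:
V(r) = 0
G(f) = f + f² (G(f) = (f² + 0*f) + f = (f² + 0) + f = f² + f = f + f²)
v(D) = D + 2*D/(1171 + D) (v(D) = (2*D)/(1171 + D) + D = 2*D/(1171 + D) + D = D + 2*D/(1171 + D))
-v(G(13) - 1*799) = -(13*(1 + 13) - 1*799)*(1173 + (13*(1 + 13) - 1*799))/(1171 + (13*(1 + 13) - 1*799)) = -(13*14 - 799)*(1173 + (13*14 - 799))/(1171 + (13*14 - 799)) = -(182 - 799)*(1173 + (182 - 799))/(1171 + (182 - 799)) = -(-617)*(1173 - 617)/(1171 - 617) = -(-617)*556/554 = -1*(-171526/277) = 171526/277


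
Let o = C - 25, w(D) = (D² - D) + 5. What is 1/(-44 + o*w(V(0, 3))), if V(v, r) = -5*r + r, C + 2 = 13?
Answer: -1/2298 ≈ -0.00043516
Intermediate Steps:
C = 11 (C = -2 + 13 = 11)
V(v, r) = -4*r
w(D) = 5 + D² - D
o = -14 (o = 11 - 25 = -14)
1/(-44 + o*w(V(0, 3))) = 1/(-44 - 14*(5 + (-4*3)² - (-4)*3)) = 1/(-44 - 14*(5 + (-12)² - 1*(-12))) = 1/(-44 - 14*(5 + 144 + 12)) = 1/(-44 - 14*161) = 1/(-44 - 2254) = 1/(-2298) = -1/2298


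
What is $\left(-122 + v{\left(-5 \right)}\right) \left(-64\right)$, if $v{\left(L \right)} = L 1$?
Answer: $8128$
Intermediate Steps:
$v{\left(L \right)} = L$
$\left(-122 + v{\left(-5 \right)}\right) \left(-64\right) = \left(-122 - 5\right) \left(-64\right) = \left(-127\right) \left(-64\right) = 8128$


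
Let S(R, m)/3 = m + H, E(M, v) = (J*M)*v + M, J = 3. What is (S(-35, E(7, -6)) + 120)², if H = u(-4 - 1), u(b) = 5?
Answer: 49284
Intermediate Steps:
H = 5
E(M, v) = M + 3*M*v (E(M, v) = (3*M)*v + M = 3*M*v + M = M + 3*M*v)
S(R, m) = 15 + 3*m (S(R, m) = 3*(m + 5) = 3*(5 + m) = 15 + 3*m)
(S(-35, E(7, -6)) + 120)² = ((15 + 3*(7*(1 + 3*(-6)))) + 120)² = ((15 + 3*(7*(1 - 18))) + 120)² = ((15 + 3*(7*(-17))) + 120)² = ((15 + 3*(-119)) + 120)² = ((15 - 357) + 120)² = (-342 + 120)² = (-222)² = 49284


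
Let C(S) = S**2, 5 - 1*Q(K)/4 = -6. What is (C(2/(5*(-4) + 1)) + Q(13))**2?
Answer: 252428544/130321 ≈ 1937.0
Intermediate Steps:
Q(K) = 44 (Q(K) = 20 - 4*(-6) = 20 + 24 = 44)
(C(2/(5*(-4) + 1)) + Q(13))**2 = ((2/(5*(-4) + 1))**2 + 44)**2 = ((2/(-20 + 1))**2 + 44)**2 = ((2/(-19))**2 + 44)**2 = ((2*(-1/19))**2 + 44)**2 = ((-2/19)**2 + 44)**2 = (4/361 + 44)**2 = (15888/361)**2 = 252428544/130321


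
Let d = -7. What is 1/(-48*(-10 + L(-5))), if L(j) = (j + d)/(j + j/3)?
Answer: 5/1968 ≈ 0.0025407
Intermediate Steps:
L(j) = 3*(-7 + j)/(4*j) (L(j) = (j - 7)/(j + j/3) = (-7 + j)/(j + j*(⅓)) = (-7 + j)/(j + j/3) = (-7 + j)/((4*j/3)) = (-7 + j)*(3/(4*j)) = 3*(-7 + j)/(4*j))
1/(-48*(-10 + L(-5))) = 1/(-48*(-10 + (¾)*(-7 - 5)/(-5))) = 1/(-48*(-10 + (¾)*(-⅕)*(-12))) = 1/(-48*(-10 + 9/5)) = 1/(-48*(-41/5)) = 1/(1968/5) = 5/1968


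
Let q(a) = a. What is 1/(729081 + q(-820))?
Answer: 1/728261 ≈ 1.3731e-6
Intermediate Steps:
1/(729081 + q(-820)) = 1/(729081 - 820) = 1/728261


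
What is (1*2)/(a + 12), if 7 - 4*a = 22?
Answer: 8/33 ≈ 0.24242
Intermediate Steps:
a = -15/4 (a = 7/4 - ¼*22 = 7/4 - 11/2 = -15/4 ≈ -3.7500)
(1*2)/(a + 12) = (1*2)/(-15/4 + 12) = 2/(33/4) = 2*(4/33) = 8/33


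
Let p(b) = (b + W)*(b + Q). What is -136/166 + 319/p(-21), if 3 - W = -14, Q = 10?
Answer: 2135/332 ≈ 6.4307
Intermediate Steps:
W = 17 (W = 3 - 1*(-14) = 3 + 14 = 17)
p(b) = (10 + b)*(17 + b) (p(b) = (b + 17)*(b + 10) = (17 + b)*(10 + b) = (10 + b)*(17 + b))
-136/166 + 319/p(-21) = -136/166 + 319/(170 + (-21)**2 + 27*(-21)) = -136*1/166 + 319/(170 + 441 - 567) = -68/83 + 319/44 = -68/83 + 319*(1/44) = -68/83 + 29/4 = 2135/332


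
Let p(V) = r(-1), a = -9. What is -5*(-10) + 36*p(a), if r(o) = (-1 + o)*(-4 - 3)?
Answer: 554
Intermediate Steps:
r(o) = 7 - 7*o (r(o) = (-1 + o)*(-7) = 7 - 7*o)
p(V) = 14 (p(V) = 7 - 7*(-1) = 7 + 7 = 14)
-5*(-10) + 36*p(a) = -5*(-10) + 36*14 = 50 + 504 = 554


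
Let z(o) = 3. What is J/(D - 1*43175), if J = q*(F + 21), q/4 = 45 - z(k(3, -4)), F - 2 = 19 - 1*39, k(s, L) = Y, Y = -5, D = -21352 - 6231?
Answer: -28/3931 ≈ -0.0071229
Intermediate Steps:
D = -27583
k(s, L) = -5
F = -18 (F = 2 + (19 - 1*39) = 2 + (19 - 39) = 2 - 20 = -18)
q = 168 (q = 4*(45 - 1*3) = 4*(45 - 3) = 4*42 = 168)
J = 504 (J = 168*(-18 + 21) = 168*3 = 504)
J/(D - 1*43175) = 504/(-27583 - 1*43175) = 504/(-27583 - 43175) = 504/(-70758) = 504*(-1/70758) = -28/3931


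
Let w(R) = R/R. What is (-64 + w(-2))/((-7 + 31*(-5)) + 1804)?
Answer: -63/1642 ≈ -0.038368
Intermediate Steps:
w(R) = 1
(-64 + w(-2))/((-7 + 31*(-5)) + 1804) = (-64 + 1)/((-7 + 31*(-5)) + 1804) = -63/((-7 - 155) + 1804) = -63/(-162 + 1804) = -63/1642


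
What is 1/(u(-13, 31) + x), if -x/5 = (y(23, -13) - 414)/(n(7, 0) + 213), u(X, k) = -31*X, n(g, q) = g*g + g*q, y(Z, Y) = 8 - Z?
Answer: 262/107731 ≈ 0.0024320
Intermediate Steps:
n(g, q) = g² + g*q
x = 2145/262 (x = -5*((8 - 1*23) - 414)/(7*(7 + 0) + 213) = -5*((8 - 23) - 414)/(7*7 + 213) = -5*(-15 - 414)/(49 + 213) = -(-2145)/262 = -5*(-429/262) = 2145/262 ≈ 8.1870)
1/(u(-13, 31) + x) = 1/(-31*(-13) + 2145/262) = 1/(403 + 2145/262) = 1/(107731/262) = 262/107731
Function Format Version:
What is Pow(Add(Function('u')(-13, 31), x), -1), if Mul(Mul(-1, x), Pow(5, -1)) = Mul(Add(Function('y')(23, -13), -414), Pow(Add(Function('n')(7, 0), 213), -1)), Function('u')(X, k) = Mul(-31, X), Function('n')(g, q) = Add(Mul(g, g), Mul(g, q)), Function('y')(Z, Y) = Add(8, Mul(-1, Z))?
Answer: Rational(262, 107731) ≈ 0.0024320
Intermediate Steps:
Function('n')(g, q) = Add(Pow(g, 2), Mul(g, q))
x = Rational(2145, 262) (x = Mul(-5, Mul(Add(Add(8, Mul(-1, 23)), -414), Pow(Add(Mul(7, Add(7, 0)), 213), -1))) = Mul(-5, Mul(Add(Add(8, -23), -414), Pow(Add(Mul(7, 7), 213), -1))) = Mul(-5, Mul(Add(-15, -414), Pow(Add(49, 213), -1))) = Mul(-5, Mul(-429, Pow(262, -1))) = Mul(-5, Mul(-429, Rational(1, 262))) = Mul(-5, Rational(-429, 262)) = Rational(2145, 262) ≈ 8.1870)
Pow(Add(Function('u')(-13, 31), x), -1) = Pow(Add(Mul(-31, -13), Rational(2145, 262)), -1) = Pow(Add(403, Rational(2145, 262)), -1) = Pow(Rational(107731, 262), -1) = Rational(262, 107731)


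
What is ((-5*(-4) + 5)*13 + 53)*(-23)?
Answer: -8694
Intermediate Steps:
((-5*(-4) + 5)*13 + 53)*(-23) = ((20 + 5)*13 + 53)*(-23) = (25*13 + 53)*(-23) = (325 + 53)*(-23) = 378*(-23) = -8694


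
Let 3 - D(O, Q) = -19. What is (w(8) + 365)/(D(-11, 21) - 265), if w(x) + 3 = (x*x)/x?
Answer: -370/243 ≈ -1.5226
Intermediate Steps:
D(O, Q) = 22 (D(O, Q) = 3 - 1*(-19) = 3 + 19 = 22)
w(x) = -3 + x (w(x) = -3 + (x*x)/x = -3 + x²/x = -3 + x)
(w(8) + 365)/(D(-11, 21) - 265) = ((-3 + 8) + 365)/(22 - 265) = (5 + 365)/(-243) = 370*(-1/243) = -370/243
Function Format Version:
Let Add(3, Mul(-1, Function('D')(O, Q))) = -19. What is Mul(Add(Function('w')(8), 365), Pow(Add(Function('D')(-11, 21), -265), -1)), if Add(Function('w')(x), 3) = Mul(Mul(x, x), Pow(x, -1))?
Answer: Rational(-370, 243) ≈ -1.5226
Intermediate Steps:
Function('D')(O, Q) = 22 (Function('D')(O, Q) = Add(3, Mul(-1, -19)) = Add(3, 19) = 22)
Function('w')(x) = Add(-3, x) (Function('w')(x) = Add(-3, Mul(Mul(x, x), Pow(x, -1))) = Add(-3, Mul(Pow(x, 2), Pow(x, -1))) = Add(-3, x))
Mul(Add(Function('w')(8), 365), Pow(Add(Function('D')(-11, 21), -265), -1)) = Mul(Add(Add(-3, 8), 365), Pow(Add(22, -265), -1)) = Mul(Add(5, 365), Pow(-243, -1)) = Mul(370, Rational(-1, 243)) = Rational(-370, 243)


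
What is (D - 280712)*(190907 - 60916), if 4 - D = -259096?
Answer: -2809365492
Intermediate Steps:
D = 259100 (D = 4 - 1*(-259096) = 4 + 259096 = 259100)
(D - 280712)*(190907 - 60916) = (259100 - 280712)*(190907 - 60916) = -21612*129991 = -2809365492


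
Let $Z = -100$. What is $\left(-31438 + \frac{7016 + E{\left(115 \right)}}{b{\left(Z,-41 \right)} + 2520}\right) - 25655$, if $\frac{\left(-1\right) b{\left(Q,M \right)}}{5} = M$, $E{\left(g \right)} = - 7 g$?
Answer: $- \frac{155572214}{2725} \approx -57091.0$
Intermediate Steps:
$b{\left(Q,M \right)} = - 5 M$
$\left(-31438 + \frac{7016 + E{\left(115 \right)}}{b{\left(Z,-41 \right)} + 2520}\right) - 25655 = \left(-31438 + \frac{7016 - 805}{\left(-5\right) \left(-41\right) + 2520}\right) - 25655 = \left(-31438 + \frac{7016 - 805}{205 + 2520}\right) - 25655 = \left(-31438 + \frac{6211}{2725}\right) - 25655 = - \frac{85662339}{2725} - 25655 = - \frac{155572214}{2725}$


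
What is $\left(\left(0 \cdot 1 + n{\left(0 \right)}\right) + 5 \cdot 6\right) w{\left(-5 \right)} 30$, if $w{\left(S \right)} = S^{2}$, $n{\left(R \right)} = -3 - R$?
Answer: $20250$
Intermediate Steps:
$\left(\left(0 \cdot 1 + n{\left(0 \right)}\right) + 5 \cdot 6\right) w{\left(-5 \right)} 30 = \left(\left(0 \cdot 1 - 3\right) + 5 \cdot 6\right) \left(-5\right)^{2} \cdot 30 = \left(\left(0 + \left(-3 + 0\right)\right) + 30\right) 25 \cdot 30 = \left(\left(0 - 3\right) + 30\right) 25 \cdot 30 = \left(-3 + 30\right) 25 \cdot 30 = 27 \cdot 25 \cdot 30 = 675 \cdot 30 = 20250$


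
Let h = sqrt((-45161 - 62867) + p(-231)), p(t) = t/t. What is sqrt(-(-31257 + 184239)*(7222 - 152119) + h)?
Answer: sqrt(22166632854 + 3*I*sqrt(12003)) ≈ 1.4888e+5 + 0.e-3*I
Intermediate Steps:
p(t) = 1
h = 3*I*sqrt(12003) (h = sqrt((-45161 - 62867) + 1) = sqrt(-108028 + 1) = sqrt(-108027) = 3*I*sqrt(12003) ≈ 328.67*I)
sqrt(-(-31257 + 184239)*(7222 - 152119) + h) = sqrt(-(-31257 + 184239)*(7222 - 152119) + 3*I*sqrt(12003)) = sqrt(-152982*(-144897) + 3*I*sqrt(12003)) = sqrt(-1*(-22166632854) + 3*I*sqrt(12003)) = sqrt(22166632854 + 3*I*sqrt(12003))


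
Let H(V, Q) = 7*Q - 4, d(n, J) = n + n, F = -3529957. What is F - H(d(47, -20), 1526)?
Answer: -3540635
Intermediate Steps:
d(n, J) = 2*n
H(V, Q) = -4 + 7*Q
F - H(d(47, -20), 1526) = -3529957 - (-4 + 7*1526) = -3529957 - (-4 + 10682) = -3529957 - 1*10678 = -3529957 - 10678 = -3540635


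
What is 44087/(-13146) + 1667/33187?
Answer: -29412263/8903598 ≈ -3.3034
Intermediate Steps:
44087/(-13146) + 1667/33187 = 44087*(-1/13146) + 1667*(1/33187) = -44087/13146 + 1667/33187 = -29412263/8903598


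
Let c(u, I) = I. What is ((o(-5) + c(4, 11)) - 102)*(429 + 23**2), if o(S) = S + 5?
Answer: -87178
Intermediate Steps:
o(S) = 5 + S
((o(-5) + c(4, 11)) - 102)*(429 + 23**2) = (((5 - 5) + 11) - 102)*(429 + 23**2) = ((0 + 11) - 102)*(429 + 529) = (11 - 102)*958 = -91*958 = -87178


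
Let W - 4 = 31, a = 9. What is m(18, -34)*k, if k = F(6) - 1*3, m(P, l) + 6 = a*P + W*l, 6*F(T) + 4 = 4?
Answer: 3102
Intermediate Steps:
F(T) = 0 (F(T) = -⅔ + (⅙)*4 = -⅔ + ⅔ = 0)
W = 35 (W = 4 + 31 = 35)
m(P, l) = -6 + 9*P + 35*l (m(P, l) = -6 + (9*P + 35*l) = -6 + 9*P + 35*l)
k = -3 (k = 0 - 1*3 = 0 - 3 = -3)
m(18, -34)*k = (-6 + 9*18 + 35*(-34))*(-3) = (-6 + 162 - 1190)*(-3) = -1034*(-3) = 3102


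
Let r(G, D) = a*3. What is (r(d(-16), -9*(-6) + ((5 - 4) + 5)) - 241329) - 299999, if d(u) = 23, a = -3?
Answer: -541337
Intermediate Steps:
r(G, D) = -9 (r(G, D) = -3*3 = -9)
(r(d(-16), -9*(-6) + ((5 - 4) + 5)) - 241329) - 299999 = (-9 - 241329) - 299999 = -241338 - 299999 = -541337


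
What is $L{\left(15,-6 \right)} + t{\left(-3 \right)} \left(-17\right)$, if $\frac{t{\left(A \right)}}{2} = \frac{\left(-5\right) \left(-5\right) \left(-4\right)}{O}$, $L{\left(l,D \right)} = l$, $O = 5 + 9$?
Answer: $\frac{1805}{7} \approx 257.86$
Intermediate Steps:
$O = 14$
$t{\left(A \right)} = - \frac{100}{7}$ ($t{\left(A \right)} = 2 \frac{\left(-5\right) \left(-5\right) \left(-4\right)}{14} = 2 \cdot 25 \left(-4\right) \frac{1}{14} = 2 \left(\left(-100\right) \frac{1}{14}\right) = 2 \left(- \frac{50}{7}\right) = - \frac{100}{7}$)
$L{\left(15,-6 \right)} + t{\left(-3 \right)} \left(-17\right) = 15 - - \frac{1700}{7} = 15 + \frac{1700}{7} = \frac{1805}{7}$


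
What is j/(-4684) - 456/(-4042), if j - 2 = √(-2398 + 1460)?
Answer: 531955/4733182 - I*√938/4684 ≈ 0.11239 - 0.0065386*I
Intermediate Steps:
j = 2 + I*√938 (j = 2 + √(-2398 + 1460) = 2 + √(-938) = 2 + I*√938 ≈ 2.0 + 30.627*I)
j/(-4684) - 456/(-4042) = (2 + I*√938)/(-4684) - 456/(-4042) = (2 + I*√938)*(-1/4684) - 456*(-1/4042) = (-1/2342 - I*√938/4684) + 228/2021 = 531955/4733182 - I*√938/4684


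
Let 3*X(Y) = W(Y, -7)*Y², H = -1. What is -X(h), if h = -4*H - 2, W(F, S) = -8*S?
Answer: -224/3 ≈ -74.667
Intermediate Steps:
h = 2 (h = -4*(-1) - 2 = 4 - 2 = 2)
X(Y) = 56*Y²/3 (X(Y) = ((-8*(-7))*Y²)/3 = (56*Y²)/3 = 56*Y²/3)
-X(h) = -56*2²/3 = -56*4/3 = -1*224/3 = -224/3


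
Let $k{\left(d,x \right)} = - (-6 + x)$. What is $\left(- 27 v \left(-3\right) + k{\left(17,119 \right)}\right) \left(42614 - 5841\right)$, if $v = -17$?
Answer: $-54791770$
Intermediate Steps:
$k{\left(d,x \right)} = 6 - x$
$\left(- 27 v \left(-3\right) + k{\left(17,119 \right)}\right) \left(42614 - 5841\right) = \left(\left(-27\right) \left(-17\right) \left(-3\right) + \left(6 - 119\right)\right) \left(42614 - 5841\right) = \left(459 \left(-3\right) + \left(6 - 119\right)\right) 36773 = \left(-1377 - 113\right) 36773 = \left(-1490\right) 36773 = -54791770$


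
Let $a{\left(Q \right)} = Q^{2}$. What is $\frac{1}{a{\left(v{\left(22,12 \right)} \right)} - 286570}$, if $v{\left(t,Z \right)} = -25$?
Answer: $- \frac{1}{285945} \approx -3.4972 \cdot 10^{-6}$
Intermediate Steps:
$\frac{1}{a{\left(v{\left(22,12 \right)} \right)} - 286570} = \frac{1}{\left(-25\right)^{2} - 286570} = \frac{1}{625 - 286570} = \frac{1}{-285945} = - \frac{1}{285945}$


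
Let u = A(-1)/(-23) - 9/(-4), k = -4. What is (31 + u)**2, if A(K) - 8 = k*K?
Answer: 9066121/8464 ≈ 1071.1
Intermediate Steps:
A(K) = 8 - 4*K
u = 159/92 (u = (8 - 4*(-1))/(-23) - 9/(-4) = (8 + 4)*(-1/23) - 9*(-1/4) = 12*(-1/23) + 9/4 = -12/23 + 9/4 = 159/92 ≈ 1.7283)
(31 + u)**2 = (31 + 159/92)**2 = (3011/92)**2 = 9066121/8464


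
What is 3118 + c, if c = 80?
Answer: 3198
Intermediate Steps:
3118 + c = 3118 + 80 = 3198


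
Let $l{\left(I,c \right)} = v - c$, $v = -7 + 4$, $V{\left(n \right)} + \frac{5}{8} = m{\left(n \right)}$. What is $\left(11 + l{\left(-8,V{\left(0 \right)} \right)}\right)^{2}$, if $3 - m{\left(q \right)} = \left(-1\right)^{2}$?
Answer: $\frac{2809}{64} \approx 43.891$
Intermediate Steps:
$m{\left(q \right)} = 2$ ($m{\left(q \right)} = 3 - \left(-1\right)^{2} = 3 - 1 = 2$)
$V{\left(n \right)} = \frac{11}{8}$ ($V{\left(n \right)} = - \frac{5}{8} + 2 = \frac{11}{8}$)
$v = -3$
$l{\left(I,c \right)} = -3 - c$
$\left(11 + l{\left(-8,V{\left(0 \right)} \right)}\right)^{2} = \left(11 - \frac{35}{8}\right)^{2} = \left(\frac{53}{8}\right)^{2} = \frac{2809}{64}$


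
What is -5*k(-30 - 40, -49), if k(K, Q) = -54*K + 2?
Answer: -18910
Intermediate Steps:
k(K, Q) = 2 - 54*K
-5*k(-30 - 40, -49) = -5*(2 - 54*(-30 - 40)) = -5*(2 - 54*(-70)) = -5*(2 + 3780) = -5*3782 = -18910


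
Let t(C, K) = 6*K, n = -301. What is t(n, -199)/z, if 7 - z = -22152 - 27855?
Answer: -597/25007 ≈ -0.023873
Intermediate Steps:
z = 50014 (z = 7 - (-22152 - 27855) = 7 - 1*(-50007) = 7 + 50007 = 50014)
t(n, -199)/z = (6*(-199))/50014 = -1194*1/50014 = -597/25007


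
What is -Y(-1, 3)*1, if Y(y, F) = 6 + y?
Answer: -5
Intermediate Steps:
-Y(-1, 3)*1 = -(6 - 1)*1 = -1*5*1 = -5*1 = -5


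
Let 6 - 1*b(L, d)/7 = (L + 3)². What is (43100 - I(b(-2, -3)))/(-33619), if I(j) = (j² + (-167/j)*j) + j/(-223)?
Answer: -9375401/7497037 ≈ -1.2505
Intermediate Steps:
b(L, d) = 42 - 7*(3 + L)² (b(L, d) = 42 - 7*(L + 3)² = 42 - 7*(3 + L)²)
I(j) = -167 + j² - j/223 (I(j) = (j² - 167) + j*(-1/223) = (-167 + j²) - j/223 = -167 + j² - j/223)
(43100 - I(b(-2, -3)))/(-33619) = (43100 - (-167 + (42 - 7*(3 - 2)²)² - (42 - 7*(3 - 2)²)/223))/(-33619) = (43100 - (-167 + (42 - 7*1²)² - (42 - 7*1²)/223))*(-1/33619) = (43100 - (-167 + (42 - 7*1)² - (42 - 7*1)/223))*(-1/33619) = (43100 - (-167 + (42 - 7)² - (42 - 7)/223))*(-1/33619) = (43100 - (-167 + 35² - 1/223*35))*(-1/33619) = (43100 - (-167 + 1225 - 35/223))*(-1/33619) = (43100 - 1*235899/223)*(-1/33619) = (43100 - 235899/223)*(-1/33619) = (9375401/223)*(-1/33619) = -9375401/7497037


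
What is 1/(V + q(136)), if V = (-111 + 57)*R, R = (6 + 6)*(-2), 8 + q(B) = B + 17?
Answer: 1/1441 ≈ 0.00069396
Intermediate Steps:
q(B) = 9 + B (q(B) = -8 + (B + 17) = -8 + (17 + B) = 9 + B)
R = -24 (R = 12*(-2) = -24)
V = 1296 (V = (-111 + 57)*(-24) = -54*(-24) = 1296)
1/(V + q(136)) = 1/(1296 + (9 + 136)) = 1/(1296 + 145) = 1/1441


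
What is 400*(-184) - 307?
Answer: -73907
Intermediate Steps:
400*(-184) - 307 = -73600 - 307 = -73907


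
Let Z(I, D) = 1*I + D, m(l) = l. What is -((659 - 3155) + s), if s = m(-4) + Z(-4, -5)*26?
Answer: 2734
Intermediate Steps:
Z(I, D) = D + I (Z(I, D) = I + D = D + I)
s = -238 (s = -4 + (-5 - 4)*26 = -4 - 9*26 = -4 - 234 = -238)
-((659 - 3155) + s) = -((659 - 3155) - 238) = -(-2496 - 238) = -1*(-2734) = 2734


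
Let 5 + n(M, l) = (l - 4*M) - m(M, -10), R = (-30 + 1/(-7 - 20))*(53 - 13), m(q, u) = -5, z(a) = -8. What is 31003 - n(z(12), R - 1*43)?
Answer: 869818/27 ≈ 32215.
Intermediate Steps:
R = -32440/27 (R = (-30 + 1/(-27))*40 = (-30 - 1/27)*40 = -811/27*40 = -32440/27 ≈ -1201.5)
n(M, l) = l - 4*M (n(M, l) = -5 + ((l - 4*M) - 1*(-5)) = -5 + ((l - 4*M) + 5) = -5 + (5 + l - 4*M) = l - 4*M)
31003 - n(z(12), R - 1*43) = 31003 - ((-32440/27 - 1*43) - 4*(-8)) = 31003 - ((-32440/27 - 43) + 32) = 31003 - (-33601/27 + 32) = 31003 - 1*(-32737/27) = 31003 + 32737/27 = 869818/27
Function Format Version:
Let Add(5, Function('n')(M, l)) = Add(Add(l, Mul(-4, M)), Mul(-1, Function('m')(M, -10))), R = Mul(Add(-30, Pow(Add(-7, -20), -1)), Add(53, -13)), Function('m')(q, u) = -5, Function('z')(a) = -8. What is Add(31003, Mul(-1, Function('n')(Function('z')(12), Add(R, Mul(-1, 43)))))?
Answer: Rational(869818, 27) ≈ 32215.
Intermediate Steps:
R = Rational(-32440, 27) (R = Mul(Add(-30, Pow(-27, -1)), 40) = Mul(Add(-30, Rational(-1, 27)), 40) = Mul(Rational(-811, 27), 40) = Rational(-32440, 27) ≈ -1201.5)
Function('n')(M, l) = Add(l, Mul(-4, M)) (Function('n')(M, l) = Add(-5, Add(Add(l, Mul(-4, M)), Mul(-1, -5))) = Add(-5, Add(Add(l, Mul(-4, M)), 5)) = Add(-5, Add(5, l, Mul(-4, M))) = Add(l, Mul(-4, M)))
Add(31003, Mul(-1, Function('n')(Function('z')(12), Add(R, Mul(-1, 43))))) = Add(31003, Mul(-1, Add(Add(Rational(-32440, 27), Mul(-1, 43)), Mul(-4, -8)))) = Add(31003, Mul(-1, Add(Add(Rational(-32440, 27), -43), 32))) = Add(31003, Mul(-1, Add(Rational(-33601, 27), 32))) = Add(31003, Mul(-1, Rational(-32737, 27))) = Add(31003, Rational(32737, 27)) = Rational(869818, 27)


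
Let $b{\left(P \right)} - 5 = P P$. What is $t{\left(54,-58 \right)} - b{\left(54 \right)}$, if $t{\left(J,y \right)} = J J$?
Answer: $-5$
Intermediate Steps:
$t{\left(J,y \right)} = J^{2}$
$b{\left(P \right)} = 5 + P^{2}$ ($b{\left(P \right)} = 5 + P P = 5 + P^{2}$)
$t{\left(54,-58 \right)} - b{\left(54 \right)} = 54^{2} - \left(5 + 54^{2}\right) = 2916 - \left(5 + 2916\right) = 2916 - 2921 = -5$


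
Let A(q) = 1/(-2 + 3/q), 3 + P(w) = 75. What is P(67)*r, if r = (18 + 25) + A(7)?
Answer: 33552/11 ≈ 3050.2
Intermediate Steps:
P(w) = 72 (P(w) = -3 + 75 = 72)
r = 466/11 (r = (18 + 25) - 1*7/(-3 + 2*7) = 43 - 1*7/(-3 + 14) = 43 - 1*7/11 = 43 - 1*7*1/11 = 43 - 7/11 = 466/11 ≈ 42.364)
P(67)*r = 72*(466/11) = 33552/11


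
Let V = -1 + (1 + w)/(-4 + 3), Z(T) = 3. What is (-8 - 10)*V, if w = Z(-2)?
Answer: 90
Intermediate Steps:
w = 3
V = -5 (V = -1 + (1 + 3)/(-4 + 3) = -1 + 4/(-1) = -1 + 4*(-1) = -1 - 4 = -5)
(-8 - 10)*V = (-8 - 10)*(-5) = -18*(-5) = 90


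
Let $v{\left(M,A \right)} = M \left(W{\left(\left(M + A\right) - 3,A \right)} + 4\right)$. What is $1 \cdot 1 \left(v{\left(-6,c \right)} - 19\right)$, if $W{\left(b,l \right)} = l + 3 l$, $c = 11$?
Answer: $-307$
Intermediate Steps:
$W{\left(b,l \right)} = 4 l$
$v{\left(M,A \right)} = M \left(4 + 4 A\right)$ ($v{\left(M,A \right)} = M \left(4 A + 4\right) = M \left(4 + 4 A\right)$)
$1 \cdot 1 \left(v{\left(-6,c \right)} - 19\right) = 1 \cdot 1 \left(4 \left(-6\right) \left(1 + 11\right) - 19\right) = 1 \left(4 \left(-6\right) 12 - 19\right) = 1 \left(-288 - 19\right) = 1 \left(-307\right) = -307$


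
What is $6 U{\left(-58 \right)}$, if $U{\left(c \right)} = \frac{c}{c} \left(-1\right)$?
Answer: $-6$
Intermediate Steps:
$U{\left(c \right)} = -1$ ($U{\left(c \right)} = 1 \left(-1\right) = -1$)
$6 U{\left(-58 \right)} = 6 \left(-1\right) = -6$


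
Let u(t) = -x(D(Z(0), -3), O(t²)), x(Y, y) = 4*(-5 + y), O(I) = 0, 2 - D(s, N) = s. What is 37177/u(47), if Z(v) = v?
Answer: 37177/20 ≈ 1858.8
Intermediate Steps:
D(s, N) = 2 - s
x(Y, y) = -20 + 4*y
u(t) = 20 (u(t) = -(-20 + 4*0) = -(-20 + 0) = -1*(-20) = 20)
37177/u(47) = 37177/20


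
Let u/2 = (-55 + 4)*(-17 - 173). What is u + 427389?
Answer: 446769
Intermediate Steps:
u = 19380 (u = 2*((-55 + 4)*(-17 - 173)) = 2*(-51*(-190)) = 2*9690 = 19380)
u + 427389 = 19380 + 427389 = 446769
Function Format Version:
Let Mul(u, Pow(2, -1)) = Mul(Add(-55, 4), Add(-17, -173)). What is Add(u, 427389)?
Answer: 446769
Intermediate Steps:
u = 19380 (u = Mul(2, Mul(Add(-55, 4), Add(-17, -173))) = Mul(2, Mul(-51, -190)) = Mul(2, 9690) = 19380)
Add(u, 427389) = Add(19380, 427389) = 446769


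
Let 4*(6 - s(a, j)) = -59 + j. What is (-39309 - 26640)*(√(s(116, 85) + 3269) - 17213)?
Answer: 1135180137 - 65949*√13074/2 ≈ 1.1314e+9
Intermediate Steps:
s(a, j) = 83/4 - j/4 (s(a, j) = 6 - (-59 + j)/4 = 6 + (59/4 - j/4) = 83/4 - j/4)
(-39309 - 26640)*(√(s(116, 85) + 3269) - 17213) = (-39309 - 26640)*(√((83/4 - ¼*85) + 3269) - 17213) = -65949*(√((83/4 - 85/4) + 3269) - 17213) = -65949*(√(-½ + 3269) - 17213) = -65949*(√(6537/2) - 17213) = -65949*(√13074/2 - 17213) = -65949*(-17213 + √13074/2) = 1135180137 - 65949*√13074/2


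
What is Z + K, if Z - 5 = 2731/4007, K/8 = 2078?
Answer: 66635134/4007 ≈ 16630.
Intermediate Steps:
K = 16624 (K = 8*2078 = 16624)
Z = 22766/4007 (Z = 5 + 2731/4007 = 22766/4007 ≈ 5.6816)
Z + K = 22766/4007 + 16624 = 66635134/4007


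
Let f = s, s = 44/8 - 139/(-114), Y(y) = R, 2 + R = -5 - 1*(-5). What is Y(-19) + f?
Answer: 269/57 ≈ 4.7193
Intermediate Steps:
R = -2 (R = -2 + (-5 - 1*(-5)) = -2 + (-5 + 5) = -2 + 0 = -2)
Y(y) = -2
s = 383/57 (s = 44*(1/8) - 139*(-1/114) = 11/2 + 139/114 = 383/57 ≈ 6.7193)
f = 383/57 ≈ 6.7193
Y(-19) + f = -2 + 383/57 = 269/57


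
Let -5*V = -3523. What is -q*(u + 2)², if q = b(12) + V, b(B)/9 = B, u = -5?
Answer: -36567/5 ≈ -7313.4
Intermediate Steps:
V = 3523/5 (V = -⅕*(-3523) = 3523/5 ≈ 704.60)
b(B) = 9*B
q = 4063/5 (q = 9*12 + 3523/5 = 108 + 3523/5 = 4063/5 ≈ 812.60)
-q*(u + 2)² = -4063*(-5 + 2)²/5 = -4063*(-3)²/5 = -4063*9/5 = -1*36567/5 = -36567/5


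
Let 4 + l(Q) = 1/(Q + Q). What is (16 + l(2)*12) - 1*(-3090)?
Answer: 3061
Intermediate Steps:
l(Q) = -4 + 1/(2*Q) (l(Q) = -4 + 1/(Q + Q) = -4 + 1/(2*Q))
(16 + l(2)*12) - 1*(-3090) = (16 + (-4 + (½)/2)*12) - 1*(-3090) = (16 + (-4 + (½)*(½))*12) + 3090 = (16 + (-4 + ¼)*12) + 3090 = (16 - 15/4*12) + 3090 = (16 - 45) + 3090 = -29 + 3090 = 3061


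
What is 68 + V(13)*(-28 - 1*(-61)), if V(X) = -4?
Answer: -64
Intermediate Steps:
68 + V(13)*(-28 - 1*(-61)) = 68 - 4*(-28 - 1*(-61)) = 68 - 4*(-28 + 61) = 68 - 4*33 = 68 - 132 = -64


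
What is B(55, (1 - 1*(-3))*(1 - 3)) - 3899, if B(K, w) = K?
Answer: -3844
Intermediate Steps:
B(55, (1 - 1*(-3))*(1 - 3)) - 3899 = 55 - 3899 = -3844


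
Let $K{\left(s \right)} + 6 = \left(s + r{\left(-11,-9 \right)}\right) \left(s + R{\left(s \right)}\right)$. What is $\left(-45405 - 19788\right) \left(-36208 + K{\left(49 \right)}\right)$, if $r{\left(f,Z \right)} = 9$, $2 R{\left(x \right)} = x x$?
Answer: $-2363702601$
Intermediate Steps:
$R{\left(x \right)} = \frac{x^{2}}{2}$ ($R{\left(x \right)} = \frac{x x}{2} = \frac{x^{2}}{2}$)
$K{\left(s \right)} = -6 + \left(9 + s\right) \left(s + \frac{s^{2}}{2}\right)$ ($K{\left(s \right)} = -6 + \left(s + 9\right) \left(s + \frac{s^{2}}{2}\right) = -6 + \left(9 + s\right) \left(s + \frac{s^{2}}{2}\right)$)
$\left(-45405 - 19788\right) \left(-36208 + K{\left(49 \right)}\right) = \left(-45405 - 19788\right) \left(-36208 + \left(-6 + \frac{49^{3}}{2} + 9 \cdot 49 + \frac{11 \cdot 49^{2}}{2}\right)\right) = - 65193 \left(-36208 + \left(-6 + \frac{1}{2} \cdot 117649 + 441 + \frac{11}{2} \cdot 2401\right)\right) = - 65193 \left(-36208 + \left(-6 + \frac{117649}{2} + 441 + \frac{26411}{2}\right)\right) = - 65193 \left(-36208 + 72465\right) = \left(-65193\right) 36257 = -2363702601$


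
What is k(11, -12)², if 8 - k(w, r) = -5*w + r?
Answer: 5625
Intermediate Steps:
k(w, r) = 8 - r + 5*w (k(w, r) = 8 - (-5*w + r) = 8 - (r - 5*w) = 8 + (-r + 5*w) = 8 - r + 5*w)
k(11, -12)² = (8 - 1*(-12) + 5*11)² = (8 + 12 + 55)² = 75² = 5625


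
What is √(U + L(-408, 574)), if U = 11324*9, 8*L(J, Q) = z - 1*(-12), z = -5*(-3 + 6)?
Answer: 5*√65226/4 ≈ 319.24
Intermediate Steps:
z = -15 (z = -5*3 = -15)
L(J, Q) = -3/8 (L(J, Q) = (-15 - 1*(-12))/8 = (-15 + 12)/8 = (⅛)*(-3) = -3/8)
U = 101916
√(U + L(-408, 574)) = √(101916 - 3/8) = √(815325/8) = 5*√65226/4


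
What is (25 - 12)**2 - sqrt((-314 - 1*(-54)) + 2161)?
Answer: 169 - sqrt(1901) ≈ 125.40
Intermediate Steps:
(25 - 12)**2 - sqrt((-314 - 1*(-54)) + 2161) = 13**2 - sqrt((-314 + 54) + 2161) = 169 - sqrt(-260 + 2161) = 169 - sqrt(1901)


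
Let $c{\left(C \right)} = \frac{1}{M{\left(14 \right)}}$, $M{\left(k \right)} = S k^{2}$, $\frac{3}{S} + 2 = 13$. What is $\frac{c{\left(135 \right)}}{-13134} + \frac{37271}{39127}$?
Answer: $\frac{26166886385}{27469971144} \approx 0.95256$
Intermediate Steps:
$S = \frac{3}{11}$ ($S = \frac{3}{-2 + 13} = \frac{3}{11} \approx 0.27273$)
$M{\left(k \right)} = \frac{3 k^{2}}{11}$
$c{\left(C \right)} = \frac{11}{588}$ ($c{\left(C \right)} = \frac{1}{\frac{3}{11} \cdot 14^{2}} = \frac{1}{\frac{3}{11} \cdot 196} = \frac{1}{\frac{588}{11}} = \frac{11}{588}$)
$\frac{c{\left(135 \right)}}{-13134} + \frac{37271}{39127} = \frac{11}{588 \left(-13134\right)} + \frac{37271}{39127} = \frac{11}{588} \left(- \frac{1}{13134}\right) + 37271 \cdot \frac{1}{39127} = - \frac{1}{702072} + \frac{37271}{39127} = \frac{26166886385}{27469971144}$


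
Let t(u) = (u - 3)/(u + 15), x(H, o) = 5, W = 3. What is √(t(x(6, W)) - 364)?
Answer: I*√36390/10 ≈ 19.076*I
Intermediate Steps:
t(u) = (-3 + u)/(15 + u)
√(t(x(6, W)) - 364) = √((-3 + 5)/(15 + 5) - 364) = √(2/20 - 364) = √((1/20)*2 - 364) = √(⅒ - 364) = √(-3639/10) = I*√36390/10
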